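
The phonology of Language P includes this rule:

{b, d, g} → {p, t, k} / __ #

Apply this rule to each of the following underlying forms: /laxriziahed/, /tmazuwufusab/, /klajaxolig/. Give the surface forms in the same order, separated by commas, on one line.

/laxriziahed/: /d/ is a voiced stop in word-final position, so it devoices to [t]. → [laxriziahet].
/tmazuwufusab/: /b/ is a voiced stop in word-final position, so it devoices to [p]. → [tmazuwufusap].
/klajaxolig/: /g/ is a voiced stop in word-final position, so it devoices to [k]. → [klajaxolik].

laxriziahet, tmazuwufusap, klajaxolik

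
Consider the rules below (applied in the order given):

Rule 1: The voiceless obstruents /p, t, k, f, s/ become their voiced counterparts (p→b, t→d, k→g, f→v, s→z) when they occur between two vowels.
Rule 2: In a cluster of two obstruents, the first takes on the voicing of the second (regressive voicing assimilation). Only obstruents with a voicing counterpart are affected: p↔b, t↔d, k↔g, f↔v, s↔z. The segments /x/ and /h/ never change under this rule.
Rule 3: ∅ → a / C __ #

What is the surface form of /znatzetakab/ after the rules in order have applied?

Rule 1 (intervocalic voicing): /t/ is a voiceless obstruent between vowels /e/ and /a/, so it voices to [d]. /k/ is a voiceless obstruent between vowels /a/ and /a/, so it voices to [g]. /znatzetakab/ → znatzedagab.
Rule 2 (regressive voicing assimilation): /t/ precedes the voiced obstruent /z/, so it voices to [d] by assimilation. /znatzedagab/ → znadzedagab.
Rule 3 (final a-epenthesis): the form ends in the consonant /b/, so [a] is inserted word-finally. /znadzedagab/ → znadzedagaba.

znadzedagaba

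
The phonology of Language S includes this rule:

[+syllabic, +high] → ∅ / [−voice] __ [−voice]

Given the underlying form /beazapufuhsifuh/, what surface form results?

/u/ is a high vowel flanked by voiceless consonants /p/ and /f/, so it deletes.
/u/ is a high vowel flanked by voiceless consonants /f/ and /h/, so it deletes.
/i/ is a high vowel flanked by voiceless consonants /s/ and /f/, so it deletes.
/u/ is a high vowel flanked by voiceless consonants /f/ and /h/, so it deletes.
Surface form: [beazapfhsfh].

beazapfhsfh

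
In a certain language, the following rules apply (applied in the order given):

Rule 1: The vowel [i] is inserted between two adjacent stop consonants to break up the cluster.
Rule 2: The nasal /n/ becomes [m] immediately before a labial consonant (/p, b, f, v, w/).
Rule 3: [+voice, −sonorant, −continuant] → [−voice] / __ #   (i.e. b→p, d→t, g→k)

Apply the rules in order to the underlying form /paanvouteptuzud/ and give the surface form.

paamvoutepituzut

Rule 1 (stop-cluster i-epenthesis): /p/ and /t/ form a stop–stop cluster, so [i] is inserted between them. /paanvouteptuzud/ → paanvoutepituzud.
Rule 2 (nasal place assimilation): /n/ precedes the labial consonant /v/, so it assimilates in place to [m]. /paanvoutepituzud/ → paamvoutepituzud.
Rule 3 (final devoicing): /d/ is a voiced stop in word-final position, so it devoices to [t]. /paamvoutepituzud/ → paamvoutepituzut.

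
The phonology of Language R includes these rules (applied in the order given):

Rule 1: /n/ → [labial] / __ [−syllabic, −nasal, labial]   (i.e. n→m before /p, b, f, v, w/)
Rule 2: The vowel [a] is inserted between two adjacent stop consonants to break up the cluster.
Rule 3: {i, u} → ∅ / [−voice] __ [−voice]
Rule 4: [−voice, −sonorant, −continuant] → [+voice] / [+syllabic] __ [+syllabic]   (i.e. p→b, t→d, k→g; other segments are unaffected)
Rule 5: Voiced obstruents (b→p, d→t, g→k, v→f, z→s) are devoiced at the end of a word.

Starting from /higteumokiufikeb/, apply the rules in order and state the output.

Rule 1 (nasal place assimilation): no segment meets the environment; /higteumokiufikeb/ is unchanged.
Rule 2 (stop-cluster a-epenthesis): /g/ and /t/ form a stop–stop cluster, so [a] is inserted between them. /higteumokiufikeb/ → higateumokiufikeb.
Rule 3 (high vowel syncope): /i/ is a high vowel flanked by voiceless consonants /f/ and /k/, so it deletes. /higateumokiufikeb/ → higateumokiufkeb.
Rule 4 (intervocalic voicing): /t/ is a voiceless stop between vowels /a/ and /e/, so it voices to [d]. /k/ is a voiceless stop between vowels /o/ and /i/, so it voices to [g]. /higateumokiufkeb/ → higadeumogiufkeb.
Rule 5 (final devoicing): /b/ is a voiced obstruent in word-final position, so it devoices to [p]. /higadeumogiufkeb/ → higadeumogiufkep.

higadeumogiufkep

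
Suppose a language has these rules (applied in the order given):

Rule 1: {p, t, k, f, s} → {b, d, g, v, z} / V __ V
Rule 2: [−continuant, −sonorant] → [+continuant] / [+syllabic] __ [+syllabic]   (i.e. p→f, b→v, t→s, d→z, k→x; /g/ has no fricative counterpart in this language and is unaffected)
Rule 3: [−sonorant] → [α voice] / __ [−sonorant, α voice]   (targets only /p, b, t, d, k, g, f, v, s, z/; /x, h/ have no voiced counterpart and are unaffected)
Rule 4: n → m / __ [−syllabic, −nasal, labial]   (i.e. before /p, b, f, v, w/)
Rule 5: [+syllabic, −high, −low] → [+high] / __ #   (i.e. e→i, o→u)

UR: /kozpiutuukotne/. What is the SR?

Rule 1 (intervocalic voicing): /t/ is a voiceless obstruent between vowels /u/ and /u/, so it voices to [d]. /k/ is a voiceless obstruent between vowels /u/ and /o/, so it voices to [g]. /kozpiutuukotne/ → kozpiuduugotne.
Rule 2 (intervocalic spirantization): /d/ is a stop between vowels /u/ and /u/, so it spirantizes to the fricative [z]. /kozpiuduugotne/ → kozpiuzuugotne.
Rule 3 (regressive voicing assimilation): /z/ precedes the voiceless obstruent /p/, so it devoices to [s] by assimilation. /kozpiuzuugotne/ → kospiuzuugotne.
Rule 4 (nasal place assimilation): no segment meets the environment; /kospiuzuugotne/ is unchanged.
Rule 5 (final vowel raising): /e/ is a mid vowel in word-final position, so it raises to [i]. /kospiuzuugotne/ → kospiuzuugotni.

kospiuzuugotni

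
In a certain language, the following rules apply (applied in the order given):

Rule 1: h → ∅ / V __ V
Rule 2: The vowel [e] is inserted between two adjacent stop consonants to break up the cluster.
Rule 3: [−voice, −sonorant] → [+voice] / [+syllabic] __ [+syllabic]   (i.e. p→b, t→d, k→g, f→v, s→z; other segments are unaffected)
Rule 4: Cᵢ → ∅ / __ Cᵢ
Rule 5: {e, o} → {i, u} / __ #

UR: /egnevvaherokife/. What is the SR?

egnevaerogivi

Rule 1 (intervocalic h-deletion): /h/ occurs between vowels /a/ and /e/, so it deletes. /egnevvaherokife/ → egnevvaerokife.
Rule 2 (stop-cluster e-epenthesis): no segment meets the environment; /egnevvaerokife/ is unchanged.
Rule 3 (intervocalic voicing): /k/ is a voiceless obstruent between vowels /o/ and /i/, so it voices to [g]. /f/ is a voiceless obstruent between vowels /i/ and /e/, so it voices to [v]. /egnevvaerokife/ → egnevvaerogive.
Rule 4 (degemination): /vv/ is a geminate; the first /v/ deletes. /egnevvaerogive/ → egnevaerogive.
Rule 5 (final vowel raising): /e/ is a mid vowel in word-final position, so it raises to [i]. /egnevaerogive/ → egnevaerogivi.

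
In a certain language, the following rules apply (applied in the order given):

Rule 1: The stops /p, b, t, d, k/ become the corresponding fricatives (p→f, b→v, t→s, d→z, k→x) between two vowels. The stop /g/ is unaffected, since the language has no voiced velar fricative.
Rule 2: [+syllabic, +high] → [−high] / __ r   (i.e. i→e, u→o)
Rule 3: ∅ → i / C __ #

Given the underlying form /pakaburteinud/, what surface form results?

paxavorteinudi

Rule 1 (intervocalic spirantization): /k/ is a stop between vowels /a/ and /a/, so it spirantizes to the fricative [x]. /b/ is a stop between vowels /a/ and /u/, so it spirantizes to the fricative [v]. /pakaburteinud/ → paxavurteinud.
Rule 2 (pre-rhotic lowering): /u/ is a high vowel immediately before /r/, so it lowers to [o]. /paxavurteinud/ → paxavorteinud.
Rule 3 (final i-epenthesis): the form ends in the consonant /d/, so [i] is inserted word-finally. /paxavorteinud/ → paxavorteinudi.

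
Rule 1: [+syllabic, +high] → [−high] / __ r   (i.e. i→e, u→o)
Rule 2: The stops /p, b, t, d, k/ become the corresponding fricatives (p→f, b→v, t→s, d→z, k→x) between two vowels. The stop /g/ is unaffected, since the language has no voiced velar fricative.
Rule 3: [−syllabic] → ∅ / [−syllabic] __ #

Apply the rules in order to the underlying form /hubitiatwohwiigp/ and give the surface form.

Rule 1 (pre-rhotic lowering): no segment meets the environment; /hubitiatwohwiigp/ is unchanged.
Rule 2 (intervocalic spirantization): /b/ is a stop between vowels /u/ and /i/, so it spirantizes to the fricative [v]. /t/ is a stop between vowels /i/ and /i/, so it spirantizes to the fricative [s]. /hubitiatwohwiigp/ → huvisiatwohwiigp.
Rule 3 (final cluster simplification): /p/ is the second consonant of a word-final cluster /gp/, so it deletes. /huvisiatwohwiigp/ → huvisiatwohwiig.

huvisiatwohwiig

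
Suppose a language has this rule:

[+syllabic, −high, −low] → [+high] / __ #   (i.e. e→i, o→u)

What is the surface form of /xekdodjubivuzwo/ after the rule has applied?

xekdodjubivuzwu

Scanning /xekdodjubivuzwo/: /e/ at position 2 is not in the conditioning environment; /o/ at position 5 is not in the conditioning environment; /o/ is a mid vowel in word-final position, so it raises to [u].
Result: [xekdodjubivuzwu].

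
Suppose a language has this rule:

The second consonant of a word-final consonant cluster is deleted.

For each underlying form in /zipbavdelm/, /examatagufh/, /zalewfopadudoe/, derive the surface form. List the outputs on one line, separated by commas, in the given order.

/zipbavdelm/: /m/ is the second consonant of a word-final cluster /lm/, so it deletes. → [zipbavdel].
/examatagufh/: /h/ is the second consonant of a word-final cluster /fh/, so it deletes. → [examataguf].
/zalewfopadudoe/: the rule's environment is not met; surfaces unchanged as [zalewfopadudoe].

zipbavdel, examataguf, zalewfopadudoe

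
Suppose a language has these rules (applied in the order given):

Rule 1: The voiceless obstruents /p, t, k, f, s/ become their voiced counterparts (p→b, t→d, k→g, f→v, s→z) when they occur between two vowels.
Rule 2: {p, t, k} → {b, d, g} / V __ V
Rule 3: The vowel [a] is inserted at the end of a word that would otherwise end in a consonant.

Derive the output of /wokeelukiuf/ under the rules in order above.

wogeelugiufa

Rule 1 (intervocalic voicing): /k/ is a voiceless obstruent between vowels /o/ and /e/, so it voices to [g]. /k/ is a voiceless obstruent between vowels /u/ and /i/, so it voices to [g]. /wokeelukiuf/ → wogeelugiuf.
Rule 2 (intervocalic voicing): no segment meets the environment; /wogeelugiuf/ is unchanged.
Rule 3 (final a-epenthesis): the form ends in the consonant /f/, so [a] is inserted word-finally. /wogeelugiuf/ → wogeelugiufa.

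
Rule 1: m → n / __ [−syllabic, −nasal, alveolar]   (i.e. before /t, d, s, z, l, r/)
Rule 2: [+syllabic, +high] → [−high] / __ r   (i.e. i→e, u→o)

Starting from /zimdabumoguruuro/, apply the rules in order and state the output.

Rule 1 (nasal place assimilation): /m/ precedes the alveolar consonant /d/, so it assimilates in place to [n]. /zimdabumoguruuro/ → zindabumoguruuro.
Rule 2 (pre-rhotic lowering): /u/ is a high vowel immediately before /r/, so it lowers to [o]. /u/ is a high vowel immediately before /r/, so it lowers to [o]. /zindabumoguruuro/ → zindabumogoruoro.

zindabumogoruoro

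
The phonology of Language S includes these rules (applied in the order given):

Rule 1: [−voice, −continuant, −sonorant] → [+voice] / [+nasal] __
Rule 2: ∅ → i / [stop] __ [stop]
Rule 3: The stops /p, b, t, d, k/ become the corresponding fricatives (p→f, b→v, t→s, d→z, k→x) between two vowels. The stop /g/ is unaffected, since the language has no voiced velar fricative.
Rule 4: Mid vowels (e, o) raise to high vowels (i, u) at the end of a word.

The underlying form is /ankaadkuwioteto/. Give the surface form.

angaazixuwiosesu

Rule 1 (post-nasal voicing): /k/ is a voiceless stop immediately after the nasal /n/, so it voices to [g]. /ankaadkuwioteto/ → angaadkuwioteto.
Rule 2 (stop-cluster i-epenthesis): /d/ and /k/ form a stop–stop cluster, so [i] is inserted between them. /angaadkuwioteto/ → angaadikuwioteto.
Rule 3 (intervocalic spirantization): /d/ is a stop between vowels /a/ and /i/, so it spirantizes to the fricative [z]. /k/ is a stop between vowels /i/ and /u/, so it spirantizes to the fricative [x]. /t/ is a stop between vowels /o/ and /e/, so it spirantizes to the fricative [s]. /t/ is a stop between vowels /e/ and /o/, so it spirantizes to the fricative [s]. /angaadikuwioteto/ → angaazixuwioseso.
Rule 4 (final vowel raising): /o/ is a mid vowel in word-final position, so it raises to [u]. /angaazixuwioseso/ → angaazixuwiosesu.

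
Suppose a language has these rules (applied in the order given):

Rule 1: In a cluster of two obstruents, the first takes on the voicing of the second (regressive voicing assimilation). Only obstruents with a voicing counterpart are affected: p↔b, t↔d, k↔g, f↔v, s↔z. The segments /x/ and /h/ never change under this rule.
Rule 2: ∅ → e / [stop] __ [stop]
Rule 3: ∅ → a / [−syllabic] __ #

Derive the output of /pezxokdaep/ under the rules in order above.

Rule 1 (regressive voicing assimilation): /z/ precedes the voiceless obstruent /x/, so it devoices to [s] by assimilation. /k/ precedes the voiced obstruent /d/, so it voices to [g] by assimilation. /pezxokdaep/ → pesxogdaep.
Rule 2 (stop-cluster e-epenthesis): /g/ and /d/ form a stop–stop cluster, so [e] is inserted between them. /pesxogdaep/ → pesxogedaep.
Rule 3 (final a-epenthesis): the form ends in the consonant /p/, so [a] is inserted word-finally. /pesxogedaep/ → pesxogedaepa.

pesxogedaepa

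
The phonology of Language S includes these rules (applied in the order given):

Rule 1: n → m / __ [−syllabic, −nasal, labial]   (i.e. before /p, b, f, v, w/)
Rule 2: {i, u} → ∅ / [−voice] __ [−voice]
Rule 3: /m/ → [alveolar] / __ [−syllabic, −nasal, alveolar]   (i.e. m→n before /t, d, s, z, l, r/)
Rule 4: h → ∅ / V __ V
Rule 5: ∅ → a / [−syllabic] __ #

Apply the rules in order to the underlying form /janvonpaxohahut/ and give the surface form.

Rule 1 (nasal place assimilation): /n/ precedes the labial consonant /v/, so it assimilates in place to [m]. /n/ precedes the labial consonant /p/, so it assimilates in place to [m]. /janvonpaxohahut/ → jamvompaxohahut.
Rule 2 (high vowel syncope): /u/ is a high vowel flanked by voiceless consonants /h/ and /t/, so it deletes. /jamvompaxohahut/ → jamvompaxohaht.
Rule 3 (nasal place assimilation): no segment meets the environment; /jamvompaxohaht/ is unchanged.
Rule 4 (intervocalic h-deletion): /h/ occurs between vowels /o/ and /a/, so it deletes. /jamvompaxohaht/ → jamvompaxoaht.
Rule 5 (final a-epenthesis): the form ends in the consonant /t/, so [a] is inserted word-finally. /jamvompaxoaht/ → jamvompaxoahta.

jamvompaxoahta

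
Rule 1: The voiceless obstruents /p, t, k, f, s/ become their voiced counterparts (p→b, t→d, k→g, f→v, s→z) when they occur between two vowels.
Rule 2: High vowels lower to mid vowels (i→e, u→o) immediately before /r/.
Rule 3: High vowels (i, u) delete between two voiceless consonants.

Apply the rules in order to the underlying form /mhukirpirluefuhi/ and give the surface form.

mhugerperluevuhi

Rule 1 (intervocalic voicing): /k/ is a voiceless obstruent between vowels /u/ and /i/, so it voices to [g]. /f/ is a voiceless obstruent between vowels /e/ and /u/, so it voices to [v]. /mhukirpirluefuhi/ → mhugirpirluevuhi.
Rule 2 (pre-rhotic lowering): /i/ is a high vowel immediately before /r/, so it lowers to [e]. /i/ is a high vowel immediately before /r/, so it lowers to [e]. /mhugirpirluevuhi/ → mhugerperluevuhi.
Rule 3 (high vowel syncope): no segment meets the environment; /mhugerperluevuhi/ is unchanged.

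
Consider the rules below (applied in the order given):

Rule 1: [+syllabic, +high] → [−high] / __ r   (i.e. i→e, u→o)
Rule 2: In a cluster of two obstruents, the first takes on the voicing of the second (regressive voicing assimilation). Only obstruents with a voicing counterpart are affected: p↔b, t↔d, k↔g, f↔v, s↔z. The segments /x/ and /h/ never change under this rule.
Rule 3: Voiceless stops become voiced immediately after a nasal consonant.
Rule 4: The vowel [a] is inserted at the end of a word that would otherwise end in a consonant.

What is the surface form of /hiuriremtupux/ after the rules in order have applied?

hioreremdupuxa

Rule 1 (pre-rhotic lowering): /u/ is a high vowel immediately before /r/, so it lowers to [o]. /i/ is a high vowel immediately before /r/, so it lowers to [e]. /hiuriremtupux/ → hioreremtupux.
Rule 2 (regressive voicing assimilation): no segment meets the environment; /hioreremtupux/ is unchanged.
Rule 3 (post-nasal voicing): /t/ is a voiceless stop immediately after the nasal /m/, so it voices to [d]. /hioreremtupux/ → hioreremdupux.
Rule 4 (final a-epenthesis): the form ends in the consonant /x/, so [a] is inserted word-finally. /hioreremdupux/ → hioreremdupuxa.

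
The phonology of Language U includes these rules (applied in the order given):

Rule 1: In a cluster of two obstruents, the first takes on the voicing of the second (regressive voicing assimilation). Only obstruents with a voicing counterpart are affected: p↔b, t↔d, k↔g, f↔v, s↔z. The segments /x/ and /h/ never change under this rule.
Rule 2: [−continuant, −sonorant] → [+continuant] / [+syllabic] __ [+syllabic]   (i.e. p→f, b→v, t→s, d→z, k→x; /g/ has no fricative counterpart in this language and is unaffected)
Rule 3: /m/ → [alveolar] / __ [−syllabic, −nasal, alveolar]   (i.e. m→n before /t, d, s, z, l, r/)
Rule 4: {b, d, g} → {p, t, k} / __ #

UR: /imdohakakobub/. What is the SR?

indohaxaxovup

Rule 1 (regressive voicing assimilation): no segment meets the environment; /imdohakakobub/ is unchanged.
Rule 2 (intervocalic spirantization): /k/ is a stop between vowels /a/ and /a/, so it spirantizes to the fricative [x]. /k/ is a stop between vowels /a/ and /o/, so it spirantizes to the fricative [x]. /b/ is a stop between vowels /o/ and /u/, so it spirantizes to the fricative [v]. /imdohakakobub/ → imdohaxaxovub.
Rule 3 (nasal place assimilation): /m/ precedes the alveolar consonant /d/, so it assimilates in place to [n]. /imdohaxaxovub/ → indohaxaxovub.
Rule 4 (final devoicing): /b/ is a voiced stop in word-final position, so it devoices to [p]. /indohaxaxovub/ → indohaxaxovup.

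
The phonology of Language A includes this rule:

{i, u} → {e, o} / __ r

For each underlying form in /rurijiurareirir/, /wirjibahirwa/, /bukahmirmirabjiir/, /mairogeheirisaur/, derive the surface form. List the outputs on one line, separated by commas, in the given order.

/rurijiurareirir/: /u/ is a high vowel immediately before /r/, so it lowers to [o]. /u/ is a high vowel immediately before /r/, so it lowers to [o]. /i/ is a high vowel immediately before /r/, so it lowers to [e]. /i/ is a high vowel immediately before /r/, so it lowers to [e]. → [rorijiorareerer].
/wirjibahirwa/: /i/ is a high vowel immediately before /r/, so it lowers to [e]. /i/ is a high vowel immediately before /r/, so it lowers to [e]. → [werjibaherwa].
/bukahmirmirabjiir/: /i/ is a high vowel immediately before /r/, so it lowers to [e]. /i/ is a high vowel immediately before /r/, so it lowers to [e]. /i/ is a high vowel immediately before /r/, so it lowers to [e]. → [bukahmermerabjier].
/mairogeheirisaur/: /i/ is a high vowel immediately before /r/, so it lowers to [e]. /i/ is a high vowel immediately before /r/, so it lowers to [e]. /u/ is a high vowel immediately before /r/, so it lowers to [o]. → [maerogeheerisaor].

rorijiorareerer, werjibaherwa, bukahmermerabjier, maerogeheerisaor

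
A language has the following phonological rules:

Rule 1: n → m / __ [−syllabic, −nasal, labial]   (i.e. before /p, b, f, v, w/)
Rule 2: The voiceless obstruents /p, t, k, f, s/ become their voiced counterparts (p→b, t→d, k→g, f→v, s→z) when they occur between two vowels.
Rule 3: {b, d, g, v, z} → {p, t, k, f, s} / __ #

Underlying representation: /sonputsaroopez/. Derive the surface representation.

somputsaroobes

Rule 1 (nasal place assimilation): /n/ precedes the labial consonant /p/, so it assimilates in place to [m]. /sonputsaroopez/ → somputsaroopez.
Rule 2 (intervocalic voicing): /p/ is a voiceless obstruent between vowels /o/ and /e/, so it voices to [b]. /somputsaroopez/ → somputsaroobez.
Rule 3 (final devoicing): /z/ is a voiced obstruent in word-final position, so it devoices to [s]. /somputsaroobez/ → somputsaroobes.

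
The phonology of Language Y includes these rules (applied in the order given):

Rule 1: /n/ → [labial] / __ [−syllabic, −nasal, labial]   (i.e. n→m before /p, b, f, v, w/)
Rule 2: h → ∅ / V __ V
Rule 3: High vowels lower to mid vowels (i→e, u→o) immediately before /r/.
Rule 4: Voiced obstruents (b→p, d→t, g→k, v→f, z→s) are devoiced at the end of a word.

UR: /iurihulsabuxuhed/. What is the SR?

ioriulsabuxuet

Rule 1 (nasal place assimilation): no segment meets the environment; /iurihulsabuxuhed/ is unchanged.
Rule 2 (intervocalic h-deletion): /h/ occurs between vowels /i/ and /u/, so it deletes. /h/ occurs between vowels /u/ and /e/, so it deletes. /iurihulsabuxuhed/ → iuriulsabuxued.
Rule 3 (pre-rhotic lowering): /u/ is a high vowel immediately before /r/, so it lowers to [o]. /iuriulsabuxued/ → ioriulsabuxued.
Rule 4 (final devoicing): /d/ is a voiced obstruent in word-final position, so it devoices to [t]. /ioriulsabuxued/ → ioriulsabuxuet.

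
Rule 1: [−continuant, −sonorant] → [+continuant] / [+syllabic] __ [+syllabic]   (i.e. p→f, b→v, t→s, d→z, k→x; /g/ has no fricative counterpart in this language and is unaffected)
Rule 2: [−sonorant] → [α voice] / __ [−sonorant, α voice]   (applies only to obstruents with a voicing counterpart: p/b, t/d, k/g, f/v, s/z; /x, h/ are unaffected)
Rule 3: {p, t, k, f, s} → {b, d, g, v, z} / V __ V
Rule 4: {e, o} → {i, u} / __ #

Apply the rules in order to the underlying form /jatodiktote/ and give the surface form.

Rule 1 (intervocalic spirantization): /t/ is a stop between vowels /a/ and /o/, so it spirantizes to the fricative [s]. /d/ is a stop between vowels /o/ and /i/, so it spirantizes to the fricative [z]. /t/ is a stop between vowels /o/ and /e/, so it spirantizes to the fricative [s]. /jatodiktote/ → jasoziktose.
Rule 2 (regressive voicing assimilation): no segment meets the environment; /jasoziktose/ is unchanged.
Rule 3 (intervocalic voicing): /s/ is a voiceless obstruent between vowels /a/ and /o/, so it voices to [z]. /s/ is a voiceless obstruent between vowels /o/ and /e/, so it voices to [z]. /jasoziktose/ → jazoziktoze.
Rule 4 (final vowel raising): /e/ is a mid vowel in word-final position, so it raises to [i]. /jazoziktoze/ → jazoziktozi.

jazoziktozi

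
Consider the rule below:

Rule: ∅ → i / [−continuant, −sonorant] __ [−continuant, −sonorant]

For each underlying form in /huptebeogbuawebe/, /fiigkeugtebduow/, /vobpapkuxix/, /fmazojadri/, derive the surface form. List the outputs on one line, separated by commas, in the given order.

/huptebeogbuawebe/: /p/ and /t/ form a stop–stop cluster, so [i] is inserted between them. /g/ and /b/ form a stop–stop cluster, so [i] is inserted between them. → [hupitebeogibuawebe].
/fiigkeugtebduow/: /g/ and /k/ form a stop–stop cluster, so [i] is inserted between them. /g/ and /t/ form a stop–stop cluster, so [i] is inserted between them. /b/ and /d/ form a stop–stop cluster, so [i] is inserted between them. → [fiigikeugitebiduow].
/vobpapkuxix/: /b/ and /p/ form a stop–stop cluster, so [i] is inserted between them. /p/ and /k/ form a stop–stop cluster, so [i] is inserted between them. → [vobipapikuxix].
/fmazojadri/: the rule's environment is not met; surfaces unchanged as [fmazojadri].

hupitebeogibuawebe, fiigikeugitebiduow, vobipapikuxix, fmazojadri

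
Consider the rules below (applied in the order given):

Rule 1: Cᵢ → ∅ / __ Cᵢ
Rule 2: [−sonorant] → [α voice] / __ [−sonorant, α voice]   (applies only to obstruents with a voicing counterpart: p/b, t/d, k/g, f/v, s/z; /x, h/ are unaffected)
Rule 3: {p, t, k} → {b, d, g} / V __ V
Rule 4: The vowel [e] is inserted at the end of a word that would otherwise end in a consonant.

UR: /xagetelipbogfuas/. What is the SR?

Rule 1 (degemination): no segment meets the environment; /xagetelipbogfuas/ is unchanged.
Rule 2 (regressive voicing assimilation): /p/ precedes the voiced obstruent /b/, so it voices to [b] by assimilation. /g/ precedes the voiceless obstruent /f/, so it devoices to [k] by assimilation. /xagetelipbogfuas/ → xagetelibbokfuas.
Rule 3 (intervocalic voicing): /t/ is a voiceless stop between vowels /e/ and /e/, so it voices to [d]. /xagetelibbokfuas/ → xagedelibbokfuas.
Rule 4 (final e-epenthesis): the form ends in the consonant /s/, so [e] is inserted word-finally. /xagedelibbokfuas/ → xagedelibbokfuase.

xagedelibbokfuase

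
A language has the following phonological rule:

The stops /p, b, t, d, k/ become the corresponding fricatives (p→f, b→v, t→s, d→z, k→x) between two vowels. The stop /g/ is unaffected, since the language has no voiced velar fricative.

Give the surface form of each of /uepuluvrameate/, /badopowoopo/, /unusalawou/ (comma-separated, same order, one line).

uefuluvramease, bazofowoofo, unusalawou

/uepuluvrameate/: /p/ is a stop between vowels /e/ and /u/, so it spirantizes to the fricative [f]. /t/ is a stop between vowels /a/ and /e/, so it spirantizes to the fricative [s]. → [uefuluvramease].
/badopowoopo/: /d/ is a stop between vowels /a/ and /o/, so it spirantizes to the fricative [z]. /p/ is a stop between vowels /o/ and /o/, so it spirantizes to the fricative [f]. /p/ is a stop between vowels /o/ and /o/, so it spirantizes to the fricative [f]. → [bazofowoofo].
/unusalawou/: the rule's environment is not met; surfaces unchanged as [unusalawou].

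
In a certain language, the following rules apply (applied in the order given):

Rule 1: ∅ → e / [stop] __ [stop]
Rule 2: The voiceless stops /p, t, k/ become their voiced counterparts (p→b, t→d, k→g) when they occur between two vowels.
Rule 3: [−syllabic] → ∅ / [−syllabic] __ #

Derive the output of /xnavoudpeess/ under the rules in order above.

Rule 1 (stop-cluster e-epenthesis): /d/ and /p/ form a stop–stop cluster, so [e] is inserted between them. /xnavoudpeess/ → xnavoudepeess.
Rule 2 (intervocalic voicing): /p/ is a voiceless stop between vowels /e/ and /e/, so it voices to [b]. /xnavoudepeess/ → xnavoudebeess.
Rule 3 (final cluster simplification): /s/ is the second consonant of a word-final cluster /ss/, so it deletes. /xnavoudebeess/ → xnavoudebees.

xnavoudebees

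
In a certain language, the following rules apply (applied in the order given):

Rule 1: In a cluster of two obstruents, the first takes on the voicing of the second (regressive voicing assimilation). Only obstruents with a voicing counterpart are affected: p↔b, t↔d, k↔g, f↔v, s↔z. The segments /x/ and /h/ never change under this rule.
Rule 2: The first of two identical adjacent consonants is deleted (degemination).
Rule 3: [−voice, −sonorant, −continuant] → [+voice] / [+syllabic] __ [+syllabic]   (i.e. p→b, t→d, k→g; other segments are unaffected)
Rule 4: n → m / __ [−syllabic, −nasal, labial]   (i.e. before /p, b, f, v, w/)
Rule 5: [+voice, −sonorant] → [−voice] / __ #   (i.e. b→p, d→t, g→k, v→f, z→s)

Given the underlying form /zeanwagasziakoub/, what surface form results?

Rule 1 (regressive voicing assimilation): /s/ precedes the voiced obstruent /z/, so it voices to [z] by assimilation. /zeanwagasziakoub/ → zeanwagazziakoub.
Rule 2 (degemination): /zz/ is a geminate; the first /z/ deletes. /zeanwagazziakoub/ → zeanwagaziakoub.
Rule 3 (intervocalic voicing): /k/ is a voiceless stop between vowels /a/ and /o/, so it voices to [g]. /zeanwagaziakoub/ → zeanwagaziagoub.
Rule 4 (nasal place assimilation): /n/ precedes the labial consonant /w/, so it assimilates in place to [m]. /zeanwagaziagoub/ → zeamwagaziagoub.
Rule 5 (final devoicing): /b/ is a voiced obstruent in word-final position, so it devoices to [p]. /zeamwagaziagoub/ → zeamwagaziagoup.

zeamwagaziagoup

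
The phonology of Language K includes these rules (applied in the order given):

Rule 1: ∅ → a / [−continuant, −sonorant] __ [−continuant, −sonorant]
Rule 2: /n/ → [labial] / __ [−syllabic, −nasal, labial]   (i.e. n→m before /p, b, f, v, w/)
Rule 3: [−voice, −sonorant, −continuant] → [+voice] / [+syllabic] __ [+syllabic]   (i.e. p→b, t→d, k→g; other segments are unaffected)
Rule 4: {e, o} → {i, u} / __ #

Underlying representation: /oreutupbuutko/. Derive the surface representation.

oreudubabuudagu

Rule 1 (stop-cluster a-epenthesis): /p/ and /b/ form a stop–stop cluster, so [a] is inserted between them. /t/ and /k/ form a stop–stop cluster, so [a] is inserted between them. /oreutupbuutko/ → oreutupabuutako.
Rule 2 (nasal place assimilation): no segment meets the environment; /oreutupabuutako/ is unchanged.
Rule 3 (intervocalic voicing): /t/ is a voiceless stop between vowels /u/ and /u/, so it voices to [d]. /p/ is a voiceless stop between vowels /u/ and /a/, so it voices to [b]. /t/ is a voiceless stop between vowels /u/ and /a/, so it voices to [d]. /k/ is a voiceless stop between vowels /a/ and /o/, so it voices to [g]. /oreutupabuutako/ → oreudubabuudago.
Rule 4 (final vowel raising): /o/ is a mid vowel in word-final position, so it raises to [u]. /oreudubabuudago/ → oreudubabuudagu.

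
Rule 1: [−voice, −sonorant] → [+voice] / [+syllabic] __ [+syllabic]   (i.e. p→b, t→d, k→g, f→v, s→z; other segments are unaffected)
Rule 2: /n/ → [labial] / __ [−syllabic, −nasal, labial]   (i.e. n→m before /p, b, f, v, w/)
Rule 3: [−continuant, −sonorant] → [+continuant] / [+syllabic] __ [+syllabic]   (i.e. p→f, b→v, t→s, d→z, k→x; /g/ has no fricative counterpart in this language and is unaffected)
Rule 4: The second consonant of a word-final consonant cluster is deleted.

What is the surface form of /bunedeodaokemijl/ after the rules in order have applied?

Rule 1 (intervocalic voicing): /k/ is a voiceless obstruent between vowels /o/ and /e/, so it voices to [g]. /bunedeodaokemijl/ → bunedeodaogemijl.
Rule 2 (nasal place assimilation): no segment meets the environment; /bunedeodaogemijl/ is unchanged.
Rule 3 (intervocalic spirantization): /d/ is a stop between vowels /e/ and /e/, so it spirantizes to the fricative [z]. /d/ is a stop between vowels /o/ and /a/, so it spirantizes to the fricative [z]. /bunedeodaogemijl/ → bunezeozaogemijl.
Rule 4 (final cluster simplification): /l/ is the second consonant of a word-final cluster /jl/, so it deletes. /bunezeozaogemijl/ → bunezeozaogemij.

bunezeozaogemij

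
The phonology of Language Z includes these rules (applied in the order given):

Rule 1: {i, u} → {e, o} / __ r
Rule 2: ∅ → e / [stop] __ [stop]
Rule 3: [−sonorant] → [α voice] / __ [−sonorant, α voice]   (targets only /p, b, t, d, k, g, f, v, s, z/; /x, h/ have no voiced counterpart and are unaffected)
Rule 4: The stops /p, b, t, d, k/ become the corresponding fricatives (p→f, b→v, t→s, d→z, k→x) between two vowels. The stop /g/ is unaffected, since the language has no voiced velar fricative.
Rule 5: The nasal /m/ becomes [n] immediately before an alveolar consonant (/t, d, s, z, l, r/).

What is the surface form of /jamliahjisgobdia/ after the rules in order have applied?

janliahjizgovezia

Rule 1 (pre-rhotic lowering): no segment meets the environment; /jamliahjisgobdia/ is unchanged.
Rule 2 (stop-cluster e-epenthesis): /b/ and /d/ form a stop–stop cluster, so [e] is inserted between them. /jamliahjisgobdia/ → jamliahjisgobedia.
Rule 3 (regressive voicing assimilation): /s/ precedes the voiced obstruent /g/, so it voices to [z] by assimilation. /jamliahjisgobedia/ → jamliahjizgobedia.
Rule 4 (intervocalic spirantization): /b/ is a stop between vowels /o/ and /e/, so it spirantizes to the fricative [v]. /d/ is a stop between vowels /e/ and /i/, so it spirantizes to the fricative [z]. /jamliahjizgobedia/ → jamliahjizgovezia.
Rule 5 (nasal place assimilation): /m/ precedes the alveolar consonant /l/, so it assimilates in place to [n]. /jamliahjizgovezia/ → janliahjizgovezia.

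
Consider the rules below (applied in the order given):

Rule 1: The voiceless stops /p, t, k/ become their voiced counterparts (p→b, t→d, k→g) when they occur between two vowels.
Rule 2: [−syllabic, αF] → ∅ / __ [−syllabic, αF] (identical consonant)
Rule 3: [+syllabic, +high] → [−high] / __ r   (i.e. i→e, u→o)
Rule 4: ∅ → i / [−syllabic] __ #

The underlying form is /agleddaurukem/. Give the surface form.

Rule 1 (intervocalic voicing): /k/ is a voiceless stop between vowels /u/ and /e/, so it voices to [g]. /agleddaurukem/ → agleddaurugem.
Rule 2 (degemination): /dd/ is a geminate; the first /d/ deletes. /agleddaurugem/ → agledaurugem.
Rule 3 (pre-rhotic lowering): /u/ is a high vowel immediately before /r/, so it lowers to [o]. /agledaurugem/ → agledaorugem.
Rule 4 (final i-epenthesis): the form ends in the consonant /m/, so [i] is inserted word-finally. /agledaorugem/ → agledaorugemi.

agledaorugemi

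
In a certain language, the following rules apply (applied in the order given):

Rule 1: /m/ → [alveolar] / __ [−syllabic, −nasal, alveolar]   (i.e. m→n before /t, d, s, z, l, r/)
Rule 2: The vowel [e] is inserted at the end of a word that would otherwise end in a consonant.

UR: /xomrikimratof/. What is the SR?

Rule 1 (nasal place assimilation): /m/ precedes the alveolar consonant /r/, so it assimilates in place to [n]. /m/ precedes the alveolar consonant /r/, so it assimilates in place to [n]. /xomrikimratof/ → xonrikinratof.
Rule 2 (final e-epenthesis): the form ends in the consonant /f/, so [e] is inserted word-finally. /xonrikinratof/ → xonrikinratofe.

xonrikinratofe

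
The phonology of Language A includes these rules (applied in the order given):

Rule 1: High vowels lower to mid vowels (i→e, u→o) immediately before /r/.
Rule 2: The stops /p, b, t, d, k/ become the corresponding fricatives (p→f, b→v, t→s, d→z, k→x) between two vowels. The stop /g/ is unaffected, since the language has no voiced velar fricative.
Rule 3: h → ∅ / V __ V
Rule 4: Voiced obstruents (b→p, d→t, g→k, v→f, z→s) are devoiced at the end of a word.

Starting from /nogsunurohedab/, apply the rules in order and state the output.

Rule 1 (pre-rhotic lowering): /u/ is a high vowel immediately before /r/, so it lowers to [o]. /nogsunurohedab/ → nogsunorohedab.
Rule 2 (intervocalic spirantization): /d/ is a stop between vowels /e/ and /a/, so it spirantizes to the fricative [z]. /nogsunorohedab/ → nogsunorohezab.
Rule 3 (intervocalic h-deletion): /h/ occurs between vowels /o/ and /e/, so it deletes. /nogsunorohezab/ → nogsunoroezab.
Rule 4 (final devoicing): /b/ is a voiced obstruent in word-final position, so it devoices to [p]. /nogsunoroezab/ → nogsunoroezap.

nogsunoroezap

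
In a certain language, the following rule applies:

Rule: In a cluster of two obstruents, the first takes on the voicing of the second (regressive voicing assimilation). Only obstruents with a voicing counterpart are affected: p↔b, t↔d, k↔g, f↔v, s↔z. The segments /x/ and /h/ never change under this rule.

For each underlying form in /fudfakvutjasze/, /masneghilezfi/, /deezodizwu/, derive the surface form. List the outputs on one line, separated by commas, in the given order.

futfagvutjazze, masnekhilesfi, deezodizwu

/fudfakvutjasze/: /d/ precedes the voiceless obstruent /f/, so it devoices to [t] by assimilation. /k/ precedes the voiced obstruent /v/, so it voices to [g] by assimilation. /s/ precedes the voiced obstruent /z/, so it voices to [z] by assimilation. → [futfagvutjazze].
/masneghilezfi/: /g/ precedes the voiceless obstruent /h/, so it devoices to [k] by assimilation. /z/ precedes the voiceless obstruent /f/, so it devoices to [s] by assimilation. → [masnekhilesfi].
/deezodizwu/: the rule's environment is not met; surfaces unchanged as [deezodizwu].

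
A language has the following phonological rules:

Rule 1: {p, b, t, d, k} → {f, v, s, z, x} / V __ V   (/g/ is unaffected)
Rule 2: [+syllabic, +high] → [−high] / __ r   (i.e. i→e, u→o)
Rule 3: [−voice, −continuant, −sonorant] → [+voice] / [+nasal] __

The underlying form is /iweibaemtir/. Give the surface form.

iweivaemder

Rule 1 (intervocalic spirantization): /b/ is a stop between vowels /i/ and /a/, so it spirantizes to the fricative [v]. /iweibaemtir/ → iweivaemtir.
Rule 2 (pre-rhotic lowering): /i/ is a high vowel immediately before /r/, so it lowers to [e]. /iweivaemtir/ → iweivaemter.
Rule 3 (post-nasal voicing): /t/ is a voiceless stop immediately after the nasal /m/, so it voices to [d]. /iweivaemter/ → iweivaemder.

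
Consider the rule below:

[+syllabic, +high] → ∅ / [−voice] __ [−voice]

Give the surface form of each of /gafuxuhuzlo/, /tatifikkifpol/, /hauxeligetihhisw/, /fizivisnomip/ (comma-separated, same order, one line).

gafxhuzlo, tatfkkfpol, hauxeligethhsw, fizivisnomip

/gafuxuhuzlo/: /u/ is a high vowel flanked by voiceless consonants /f/ and /x/, so it deletes. /u/ is a high vowel flanked by voiceless consonants /x/ and /h/, so it deletes. → [gafxhuzlo].
/tatifikkifpol/: /i/ is a high vowel flanked by voiceless consonants /t/ and /f/, so it deletes. /i/ is a high vowel flanked by voiceless consonants /f/ and /k/, so it deletes. /i/ is a high vowel flanked by voiceless consonants /k/ and /f/, so it deletes. → [tatfkkfpol].
/hauxeligetihhisw/: /i/ is a high vowel flanked by voiceless consonants /t/ and /h/, so it deletes. /i/ is a high vowel flanked by voiceless consonants /h/ and /s/, so it deletes. → [hauxeligethhsw].
/fizivisnomip/: the rule's environment is not met; surfaces unchanged as [fizivisnomip].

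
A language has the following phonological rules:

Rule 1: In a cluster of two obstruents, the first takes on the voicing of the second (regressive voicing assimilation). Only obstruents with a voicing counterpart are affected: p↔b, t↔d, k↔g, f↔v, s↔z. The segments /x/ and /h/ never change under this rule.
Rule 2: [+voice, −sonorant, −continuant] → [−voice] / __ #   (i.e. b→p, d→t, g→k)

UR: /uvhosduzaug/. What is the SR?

ufhozduzauk

Rule 1 (regressive voicing assimilation): /v/ precedes the voiceless obstruent /h/, so it devoices to [f] by assimilation. /s/ precedes the voiced obstruent /d/, so it voices to [z] by assimilation. /uvhosduzaug/ → ufhozduzaug.
Rule 2 (final devoicing): /g/ is a voiced stop in word-final position, so it devoices to [k]. /ufhozduzaug/ → ufhozduzauk.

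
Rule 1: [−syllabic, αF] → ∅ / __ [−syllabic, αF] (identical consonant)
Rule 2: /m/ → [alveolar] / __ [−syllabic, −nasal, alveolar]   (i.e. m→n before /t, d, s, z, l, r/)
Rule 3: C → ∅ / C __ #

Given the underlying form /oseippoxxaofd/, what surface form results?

Rule 1 (degemination): /pp/ is a geminate; the first /p/ deletes. /xx/ is a geminate; the first /x/ deletes. /oseippoxxaofd/ → oseipoxaofd.
Rule 2 (nasal place assimilation): no segment meets the environment; /oseipoxaofd/ is unchanged.
Rule 3 (final cluster simplification): /d/ is the second consonant of a word-final cluster /fd/, so it deletes. /oseipoxaofd/ → oseipoxaof.

oseipoxaof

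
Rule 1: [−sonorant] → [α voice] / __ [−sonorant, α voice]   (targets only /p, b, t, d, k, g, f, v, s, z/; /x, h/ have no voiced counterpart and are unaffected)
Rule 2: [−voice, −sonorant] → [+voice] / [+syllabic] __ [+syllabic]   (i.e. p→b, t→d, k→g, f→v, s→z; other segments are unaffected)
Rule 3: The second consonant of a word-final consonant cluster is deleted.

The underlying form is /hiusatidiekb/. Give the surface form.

hiuzadidieg

Rule 1 (regressive voicing assimilation): /k/ precedes the voiced obstruent /b/, so it voices to [g] by assimilation. /hiusatidiekb/ → hiusatidiegb.
Rule 2 (intervocalic voicing): /s/ is a voiceless obstruent between vowels /u/ and /a/, so it voices to [z]. /t/ is a voiceless obstruent between vowels /a/ and /i/, so it voices to [d]. /hiusatidiegb/ → hiuzadidiegb.
Rule 3 (final cluster simplification): /b/ is the second consonant of a word-final cluster /gb/, so it deletes. /hiuzadidiegb/ → hiuzadidieg.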